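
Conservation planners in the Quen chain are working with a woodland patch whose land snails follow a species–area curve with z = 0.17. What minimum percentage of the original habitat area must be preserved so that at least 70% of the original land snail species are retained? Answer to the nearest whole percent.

12%

Need (A_new/A_old)^0.17 = 0.7, so A_new/A_old = 0.7^(1/0.17) = 0.7^5.882
ln(A_new/A_old) = ln 0.7 / 0.17 = -0.3567 / 0.17 = -2.0981
A_new/A_old = e^-2.0981 ≈ 0.1227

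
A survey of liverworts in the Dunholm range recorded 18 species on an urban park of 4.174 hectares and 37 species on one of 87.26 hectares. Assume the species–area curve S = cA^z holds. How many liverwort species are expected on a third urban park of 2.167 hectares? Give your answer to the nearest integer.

15

z = ln(37/18) / ln(87.26/4.174) = 0.7205 / 3.0400 = 0.2370
c = 18 / 4.174^0.2370 = 18 / 1.403 = 12.83
S₃ = 12.83 × 2.167^0.2370 = 12.83 × 1.201 ≈ 15.41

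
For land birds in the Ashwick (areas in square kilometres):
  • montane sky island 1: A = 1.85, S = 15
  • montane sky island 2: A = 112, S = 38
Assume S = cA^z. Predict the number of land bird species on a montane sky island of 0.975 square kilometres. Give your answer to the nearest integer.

z = ln(38/15) / ln(112/1.85) = 0.9295 / 4.1033 = 0.2265
c = 15 / 1.85^0.2265 = 15 / 1.15 = 13.05
S₃ = 13.05 × 0.975^0.2265 = 13.05 × 0.9943 ≈ 12.97

13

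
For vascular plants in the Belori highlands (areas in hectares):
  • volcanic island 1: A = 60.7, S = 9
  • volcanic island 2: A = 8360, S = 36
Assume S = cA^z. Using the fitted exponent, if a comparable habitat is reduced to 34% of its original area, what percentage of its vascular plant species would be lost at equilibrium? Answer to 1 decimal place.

z = ln(36/9) / ln(8360/60.7) = 1.3863 / 4.9253 = 0.2815
S_new/S_old = (A_new/A_old)^z = 0.34^0.2815 = exp(0.2815 × -1.0788) = 0.7381
Fraction lost = 1 − 0.7381 = 0.2619

26.2%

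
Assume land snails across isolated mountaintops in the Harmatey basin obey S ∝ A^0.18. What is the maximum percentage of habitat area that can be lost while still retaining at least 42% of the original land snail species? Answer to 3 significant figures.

99.2%

Need (A_new/A_old)^0.18 = 0.42, so A_new/A_old = 0.42^(1/0.18) = 0.42^5.556
ln(A_new/A_old) = ln 0.42 / 0.18 = -0.8675 / 0.18 = -4.8194
A_new/A_old = e^-4.8194 ≈ 0.008071
Fraction that can be lost = 1 − 0.008071 = 0.9919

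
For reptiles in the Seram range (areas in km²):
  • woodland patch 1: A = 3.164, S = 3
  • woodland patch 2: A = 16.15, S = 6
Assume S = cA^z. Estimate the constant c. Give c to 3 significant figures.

z = ln(S₂/S₁) / ln(A₂/A₁) = ln(6/3) / ln(16.15/3.164) = 0.6931 / 1.6301 = 0.4252
c = S₁ / A₁^z = 3 / 3.164^0.4252 = 3 / 1.632 = 1.838

1.84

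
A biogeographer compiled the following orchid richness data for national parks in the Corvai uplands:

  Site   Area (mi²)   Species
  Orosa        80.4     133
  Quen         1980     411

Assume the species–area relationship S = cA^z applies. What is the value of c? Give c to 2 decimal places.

z = ln(S₂/S₁) / ln(A₂/A₁) = ln(411/133) / ln(1980/80.4) = 1.1282 / 3.2038 = 0.3522
c = S₁ / A₁^z = 133 / 80.4^0.3522 = 133 / 4.688 = 28.37

28.37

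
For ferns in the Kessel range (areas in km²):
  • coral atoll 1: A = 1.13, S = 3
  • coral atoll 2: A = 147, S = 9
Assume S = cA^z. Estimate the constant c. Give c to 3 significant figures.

z = ln(S₂/S₁) / ln(A₂/A₁) = ln(9/3) / ln(147/1.13) = 1.0986 / 4.8682 = 0.2257
c = S₁ / A₁^z = 3 / 1.13^0.2257 = 3 / 1.028 = 2.918

2.92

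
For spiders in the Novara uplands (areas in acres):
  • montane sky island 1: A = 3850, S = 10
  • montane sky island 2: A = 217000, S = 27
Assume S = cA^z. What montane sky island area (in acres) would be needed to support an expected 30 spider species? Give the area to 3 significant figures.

z = ln(27/10) / ln(217000/3850) = 0.9933 / 4.0318 = 0.2464
c = 10 / 3850^0.2464 = 10 / 7.643 = 1.308
A = (30/1.308)^(1/0.2464) ⇒ ln A = ln(22.93)/0.2464 = 12.7153
A = e^12.7153 ≈ 332812 acres

333000 acres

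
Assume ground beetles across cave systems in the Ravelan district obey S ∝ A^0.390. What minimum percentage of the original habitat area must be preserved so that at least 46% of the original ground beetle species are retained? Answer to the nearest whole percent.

14%

Need (A_new/A_old)^0.39 = 0.46, so A_new/A_old = 0.46^(1/0.39) = 0.46^2.564
ln(A_new/A_old) = ln 0.46 / 0.39 = -0.7765 / 0.39 = -1.9911
A_new/A_old = e^-1.9911 ≈ 0.1365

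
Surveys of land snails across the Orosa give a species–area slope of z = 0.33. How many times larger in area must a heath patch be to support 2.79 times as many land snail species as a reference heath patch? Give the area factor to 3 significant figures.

(A₂/A₁)^0.33 = 2.79, so A₂/A₁ = 2.79^(1/0.33) = 2.79^3.03
ln(A₂/A₁) = ln 2.79 / 0.33 = 1.0260 / 0.33 = 3.1092
A₂/A₁ = e^3.1092 ≈ 22.4

22.4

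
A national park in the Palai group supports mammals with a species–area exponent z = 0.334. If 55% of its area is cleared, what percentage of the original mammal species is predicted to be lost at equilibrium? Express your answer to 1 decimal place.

S_new/S_old = (A_new/A_old)^z = 0.45^0.334
= exp(0.334 × ln 0.45) = exp(0.334 × -0.7985) = exp(-0.2667) ≈ 0.7659
Fraction lost = 1 − 0.7659 = 0.2341

23.4%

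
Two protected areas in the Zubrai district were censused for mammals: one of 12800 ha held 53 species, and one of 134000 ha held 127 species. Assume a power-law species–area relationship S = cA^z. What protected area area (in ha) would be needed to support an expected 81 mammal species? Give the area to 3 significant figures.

40000 ha

z = ln(127/53) / ln(134000/12800) = 0.8739 / 2.3484 = 0.3721
c = 53 / 12800^0.3721 = 53 / 33.76 = 1.57
A = (81/1.57)^(1/0.3721) ⇒ ln A = ln(51.59)/0.3721 = 10.5970
A = e^10.5970 ≈ 40016 ha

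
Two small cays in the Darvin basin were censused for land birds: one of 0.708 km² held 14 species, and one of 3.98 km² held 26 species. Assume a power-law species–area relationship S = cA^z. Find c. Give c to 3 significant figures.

z = ln(S₂/S₁) / ln(A₂/A₁) = ln(26/14) / ln(3.98/0.708) = 0.6190 / 1.7266 = 0.3585
c = S₁ / A₁^z = 14 / 0.708^0.3585 = 14 / 0.8836 = 15.85

15.8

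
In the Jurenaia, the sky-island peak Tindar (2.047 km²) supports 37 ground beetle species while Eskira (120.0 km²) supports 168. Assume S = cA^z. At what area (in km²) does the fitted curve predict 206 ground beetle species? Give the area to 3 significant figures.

z = ln(168/37) / ln(120/2.047) = 1.5130 / 4.0711 = 0.3717
c = 37 / 2.047^0.3717 = 37 / 1.305 = 28.35
A = (206/28.35)^(1/0.3717) ⇒ ln A = ln(7.266)/0.3717 = 5.3362
A = e^5.3362 ≈ 207.7 km²

208 km²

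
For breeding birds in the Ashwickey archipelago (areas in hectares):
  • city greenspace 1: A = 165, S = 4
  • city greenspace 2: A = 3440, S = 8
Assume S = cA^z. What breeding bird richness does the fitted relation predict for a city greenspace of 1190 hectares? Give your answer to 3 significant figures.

6.28

z = ln(8/4) / ln(3440/165) = 0.6931 / 3.0373 = 0.2282
c = 4 / 165^0.2282 = 4 / 3.207 = 1.247
S₃ = 1.247 × 1190^0.2282 = 1.247 × 5.034 ≈ 6.279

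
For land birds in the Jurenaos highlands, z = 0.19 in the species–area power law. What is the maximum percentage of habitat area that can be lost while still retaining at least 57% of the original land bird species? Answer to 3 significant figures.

Need (A_new/A_old)^0.19 = 0.57, so A_new/A_old = 0.57^(1/0.19) = 0.57^5.263
ln(A_new/A_old) = ln 0.57 / 0.19 = -0.5621 / 0.19 = -2.9585
A_new/A_old = e^-2.9585 ≈ 0.0519
Fraction that can be lost = 1 − 0.0519 = 0.9481

94.8%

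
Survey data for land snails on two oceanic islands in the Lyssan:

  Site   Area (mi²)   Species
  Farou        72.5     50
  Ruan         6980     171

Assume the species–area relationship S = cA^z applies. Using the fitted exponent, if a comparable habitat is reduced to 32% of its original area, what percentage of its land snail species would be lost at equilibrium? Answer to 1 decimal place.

z = ln(171/50) / ln(6980/72.5) = 1.2296 / 4.5672 = 0.2692
S_new/S_old = (A_new/A_old)^z = 0.32^0.2692 = exp(0.2692 × -1.1394) = 0.7358
Fraction lost = 1 − 0.7358 = 0.2642

26.4%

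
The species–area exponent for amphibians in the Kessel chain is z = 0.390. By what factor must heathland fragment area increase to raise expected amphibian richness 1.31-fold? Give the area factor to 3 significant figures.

2.00

(A₂/A₁)^0.39 = 1.31, so A₂/A₁ = 1.31^(1/0.39) = 1.31^2.564
ln(A₂/A₁) = ln 1.31 / 0.39 = 0.2700 / 0.39 = 0.6924
A₂/A₁ = e^0.6924 ≈ 1.998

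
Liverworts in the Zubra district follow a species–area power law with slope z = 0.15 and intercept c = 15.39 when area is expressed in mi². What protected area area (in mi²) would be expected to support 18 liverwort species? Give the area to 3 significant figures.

2.84 mi²

18 = 15.39 × A^0.15  ⇒  A^0.15 = 18/15.39 = 1.17
ln A = ln(1.17) / 0.15 = 0.1567 / 0.15 = 1.0444
A = e^1.0444 ≈ 2.842 mi²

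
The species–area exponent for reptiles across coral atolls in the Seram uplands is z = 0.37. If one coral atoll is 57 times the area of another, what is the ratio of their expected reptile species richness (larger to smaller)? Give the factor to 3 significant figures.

S₂/S₁ = (A₂/A₁)^z = 57^0.37
ln(S₂/S₁) = 0.37 × ln 57 = 0.37 × 4.0431 = 1.4959
S₂/S₁ = e^1.4959 ≈ 4.463

4.46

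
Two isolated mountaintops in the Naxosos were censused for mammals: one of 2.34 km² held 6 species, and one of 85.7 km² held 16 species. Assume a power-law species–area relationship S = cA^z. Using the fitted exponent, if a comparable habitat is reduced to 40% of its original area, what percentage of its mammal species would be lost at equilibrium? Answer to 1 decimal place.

z = ln(16/6) / ln(85.7/2.34) = 0.9808 / 3.6007 = 0.2724
S_new/S_old = (A_new/A_old)^z = 0.4^0.2724 = exp(0.2724 × -0.9163) = 0.7791
Fraction lost = 1 − 0.7791 = 0.2209

22.1%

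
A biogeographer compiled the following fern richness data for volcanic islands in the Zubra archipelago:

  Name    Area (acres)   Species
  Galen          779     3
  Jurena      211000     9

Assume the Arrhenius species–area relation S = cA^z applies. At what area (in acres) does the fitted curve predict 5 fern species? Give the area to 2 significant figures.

11000 acres

z = ln(9/3) / ln(211000/779) = 1.0986 / 5.6016 = 0.1961
c = 3 / 779^0.1961 = 3 / 3.691 = 0.8129
A = (5/0.8129)^(1/0.1961) ⇒ ln A = ln(6.151)/0.1961 = 9.2626
A = e^9.2626 ≈ 10537 acres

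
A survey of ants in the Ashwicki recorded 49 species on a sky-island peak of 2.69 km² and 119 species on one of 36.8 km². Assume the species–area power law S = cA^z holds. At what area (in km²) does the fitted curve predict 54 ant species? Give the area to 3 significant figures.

z = ln(119/49) / ln(36.8/2.69) = 0.8873 / 2.6160 = 0.3392
c = 49 / 2.69^0.3392 = 49 / 1.399 = 35.03
A = (54/35.03)^(1/0.3392) ⇒ ln A = ln(1.542)/0.3392 = 1.2760
A = e^1.2760 ≈ 3.582 km²

3.58 km²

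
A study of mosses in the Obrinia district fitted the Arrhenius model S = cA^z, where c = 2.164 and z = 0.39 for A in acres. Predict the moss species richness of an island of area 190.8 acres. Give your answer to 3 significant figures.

16.8

S = 2.164 × 190.8^0.39 = 2.164 × 7.752 ≈ 16.78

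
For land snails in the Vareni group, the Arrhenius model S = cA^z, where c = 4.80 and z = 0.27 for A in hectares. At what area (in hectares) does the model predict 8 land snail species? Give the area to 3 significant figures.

8 = 4.8 × A^0.27  ⇒  A^0.27 = 8/4.8 = 1.667
ln A = ln(1.667) / 0.27 = 0.5108 / 0.27 = 1.8919
A = e^1.8919 ≈ 6.632 hectares

6.63 hectares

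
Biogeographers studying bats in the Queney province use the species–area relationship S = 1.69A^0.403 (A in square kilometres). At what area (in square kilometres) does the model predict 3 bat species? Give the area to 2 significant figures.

3 = 1.69 × A^0.403  ⇒  A^0.403 = 3/1.69 = 1.775
ln A = ln(1.775) / 0.403 = 0.5739 / 0.403 = 1.4240
A = e^1.4240 ≈ 4.154 square kilometres

4.2 square kilometres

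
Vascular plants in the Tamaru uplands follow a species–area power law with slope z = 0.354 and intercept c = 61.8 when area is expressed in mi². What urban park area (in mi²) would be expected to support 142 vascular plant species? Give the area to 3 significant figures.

142 = 61.8 × A^0.354  ⇒  A^0.354 = 142/61.8 = 2.298
ln A = ln(2.298) / 0.354 = 0.8319 / 0.354 = 2.3501
A = e^2.3501 ≈ 10.49 mi²

10.5 mi²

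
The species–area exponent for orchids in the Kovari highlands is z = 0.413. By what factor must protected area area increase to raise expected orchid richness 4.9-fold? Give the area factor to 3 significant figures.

46.9

(A₂/A₁)^0.413 = 4.9, so A₂/A₁ = 4.9^(1/0.413) = 4.9^2.421
ln(A₂/A₁) = ln 4.9 / 0.413 = 1.5892 / 0.413 = 3.8480
A₂/A₁ = e^3.8480 ≈ 46.9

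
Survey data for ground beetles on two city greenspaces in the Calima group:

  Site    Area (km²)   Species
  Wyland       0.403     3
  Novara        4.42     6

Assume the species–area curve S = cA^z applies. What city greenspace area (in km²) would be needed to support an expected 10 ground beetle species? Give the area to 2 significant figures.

z = ln(6/3) / ln(4.42/0.403) = 0.6931 / 2.3950 = 0.2894
c = 3 / 0.403^0.2894 = 3 / 0.7687 = 3.903
A = (10/3.903)^(1/0.2894) ⇒ ln A = ln(2.562)/0.2894 = 3.2511
A = e^3.2511 ≈ 25.82 km²

26 km²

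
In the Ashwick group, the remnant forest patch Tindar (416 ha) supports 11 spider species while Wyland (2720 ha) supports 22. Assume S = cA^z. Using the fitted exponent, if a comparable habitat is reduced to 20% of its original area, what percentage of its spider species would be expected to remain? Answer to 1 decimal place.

55.2%

z = ln(22/11) / ln(2720/416) = 0.6931 / 1.8777 = 0.3691
S_new/S_old = (A_new/A_old)^z = 0.2^0.3691 = exp(0.3691 × -1.6094) = 0.552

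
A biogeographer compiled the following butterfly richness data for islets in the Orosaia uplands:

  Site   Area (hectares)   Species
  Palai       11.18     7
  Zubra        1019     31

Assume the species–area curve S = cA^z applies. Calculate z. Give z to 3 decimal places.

Taking logs: ln S = ln c + z ln A, so z = (ln S₂ − ln S₁)/(ln A₂ − ln A₁).
z = ln(31/7) / ln(1019/11.18) = ln(4.429) / ln(91.14) = 1.4881 / 4.5125 = 0.3298

0.330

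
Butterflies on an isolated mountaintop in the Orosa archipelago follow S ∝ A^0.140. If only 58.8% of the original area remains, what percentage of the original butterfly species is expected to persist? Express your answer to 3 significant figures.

S_new/S_old = (A_new/A_old)^z = 0.588^0.14
= exp(0.14 × ln 0.588) = exp(0.14 × -0.5310) = exp(-0.0743) ≈ 0.9284

92.8%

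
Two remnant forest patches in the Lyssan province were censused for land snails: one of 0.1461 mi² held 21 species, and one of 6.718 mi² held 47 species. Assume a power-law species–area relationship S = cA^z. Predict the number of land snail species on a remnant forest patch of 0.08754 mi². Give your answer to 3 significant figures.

z = ln(47/21) / ln(6.718/0.1461) = 0.8056 / 3.8283 = 0.2104
c = 21 / 0.1461^0.2104 = 21 / 0.6671 = 31.48
S₃ = 31.48 × 0.08754^0.2104 = 31.48 × 0.599 ≈ 18.85

18.9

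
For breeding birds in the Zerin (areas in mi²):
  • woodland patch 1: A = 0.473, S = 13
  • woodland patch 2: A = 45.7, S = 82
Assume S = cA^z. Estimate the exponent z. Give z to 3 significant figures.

Taking logs: ln S = ln c + z ln A, so z = (ln S₂ − ln S₁)/(ln A₂ − ln A₁).
z = ln(82/13) / ln(45.7/0.473) = ln(6.308) / ln(96.62) = 1.8418 / 4.5708 = 0.4029

0.403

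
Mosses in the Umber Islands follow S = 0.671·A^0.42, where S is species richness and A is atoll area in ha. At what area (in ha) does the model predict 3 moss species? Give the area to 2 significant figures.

35 ha

3 = 0.671 × A^0.42  ⇒  A^0.42 = 3/0.671 = 4.471
ln A = ln(4.471) / 0.42 = 1.4976 / 0.42 = 3.5657
A = e^3.5657 ≈ 35.36 ha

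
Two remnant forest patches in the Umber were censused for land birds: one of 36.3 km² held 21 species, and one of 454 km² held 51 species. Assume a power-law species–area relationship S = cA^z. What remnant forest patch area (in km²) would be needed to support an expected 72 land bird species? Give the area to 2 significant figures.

z = ln(51/21) / ln(454/36.3) = 0.8873 / 2.5263 = 0.3512
c = 21 / 36.3^0.3512 = 21 / 3.531 = 5.948
A = (72/5.948)^(1/0.3512) ⇒ ln A = ln(12.11)/0.3512 = 7.0999
A = e^7.0999 ≈ 1212 km²

1200 km²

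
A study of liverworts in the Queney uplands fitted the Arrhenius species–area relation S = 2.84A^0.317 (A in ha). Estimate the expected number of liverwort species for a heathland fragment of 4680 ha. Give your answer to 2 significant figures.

41

S = 2.84 × 4680^0.317
ln S = ln 2.84 + 0.317 × ln 4680 = 1.0438 + 0.317 × 8.4511 = 3.7228
S = e^3.7228 ≈ 41.38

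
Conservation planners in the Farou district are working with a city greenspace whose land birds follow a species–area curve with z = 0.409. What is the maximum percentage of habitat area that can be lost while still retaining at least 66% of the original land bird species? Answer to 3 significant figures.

63.8%

Need (A_new/A_old)^0.409 = 0.66, so A_new/A_old = 0.66^(1/0.409) = 0.66^2.445
ln(A_new/A_old) = ln 0.66 / 0.409 = -0.4155 / 0.409 = -1.0159
A_new/A_old = e^-1.0159 ≈ 0.3621
Fraction that can be lost = 1 − 0.3621 = 0.6379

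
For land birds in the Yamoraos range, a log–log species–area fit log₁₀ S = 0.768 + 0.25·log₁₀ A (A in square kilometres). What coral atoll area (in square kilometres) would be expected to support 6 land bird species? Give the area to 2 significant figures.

1.1 square kilometres

6 = 5.861 × A^0.25  ⇒  A^0.25 = 6/5.861 = 1.024
ln A = ln(1.024) / 0.25 = 0.0234 / 0.25 = 0.0935
A = e^0.0935 ≈ 1.098 square kilometres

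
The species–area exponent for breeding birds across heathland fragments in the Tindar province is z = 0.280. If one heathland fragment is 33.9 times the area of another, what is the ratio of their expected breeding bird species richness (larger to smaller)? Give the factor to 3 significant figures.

2.68

S₂/S₁ = (A₂/A₁)^z = 33.9^0.28
ln(S₂/S₁) = 0.28 × ln 33.9 = 0.28 × 3.5234 = 0.9866
S₂/S₁ = e^0.9866 ≈ 2.682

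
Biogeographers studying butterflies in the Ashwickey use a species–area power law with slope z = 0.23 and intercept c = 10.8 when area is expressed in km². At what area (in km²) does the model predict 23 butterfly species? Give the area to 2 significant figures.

23 = 10.8 × A^0.23  ⇒  A^0.23 = 23/10.8 = 2.13
ln A = ln(2.13) / 0.23 = 0.7559 / 0.23 = 3.2867
A = e^3.2867 ≈ 26.76 km²

27 km²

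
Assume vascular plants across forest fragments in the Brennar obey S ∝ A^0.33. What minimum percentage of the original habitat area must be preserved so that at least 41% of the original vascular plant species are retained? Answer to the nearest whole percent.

7%

Need (A_new/A_old)^0.33 = 0.41, so A_new/A_old = 0.41^(1/0.33) = 0.41^3.03
ln(A_new/A_old) = ln 0.41 / 0.33 = -0.8916 / 0.33 = -2.7018
A_new/A_old = e^-2.7018 ≈ 0.06708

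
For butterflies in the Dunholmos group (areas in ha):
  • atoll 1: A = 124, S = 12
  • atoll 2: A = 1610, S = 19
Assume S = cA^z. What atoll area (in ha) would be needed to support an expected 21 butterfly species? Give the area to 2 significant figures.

2800 ha

z = ln(19/12) / ln(1610/124) = 0.4595 / 2.5637 = 0.1792
c = 12 / 124^0.1792 = 12 / 2.373 = 5.058
A = (21/5.058)^(1/0.1792) ⇒ ln A = ln(4.152)/0.1792 = 7.9424
A = e^7.9424 ≈ 2814 ha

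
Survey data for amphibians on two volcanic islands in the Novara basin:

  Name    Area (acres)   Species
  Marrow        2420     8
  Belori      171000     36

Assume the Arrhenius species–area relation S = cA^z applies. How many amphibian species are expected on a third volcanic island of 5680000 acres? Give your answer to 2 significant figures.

z = ln(36/8) / ln(171000/2420) = 1.5041 / 4.2579 = 0.3532
c = 8 / 2420^0.3532 = 8 / 15.68 = 0.5102
S₃ = 0.5102 × 5680000^0.3532 = 0.5102 × 243.2 ≈ 124.1

120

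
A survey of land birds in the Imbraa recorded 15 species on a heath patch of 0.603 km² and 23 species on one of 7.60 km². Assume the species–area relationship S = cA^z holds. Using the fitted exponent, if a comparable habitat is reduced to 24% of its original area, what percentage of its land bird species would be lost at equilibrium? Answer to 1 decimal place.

z = ln(23/15) / ln(7.6/0.603) = 0.4274 / 2.5340 = 0.1687
S_new/S_old = (A_new/A_old)^z = 0.24^0.1687 = exp(0.1687 × -1.4271) = 0.7861
Fraction lost = 1 − 0.7861 = 0.2139

21.4%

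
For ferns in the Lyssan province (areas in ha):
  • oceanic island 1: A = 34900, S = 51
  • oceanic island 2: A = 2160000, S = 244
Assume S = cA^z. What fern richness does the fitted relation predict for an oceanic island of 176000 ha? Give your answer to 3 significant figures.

z = ln(244/51) / ln(2160000/34900) = 1.5653 / 4.1254 = 0.3794
c = 51 / 34900^0.3794 = 51 / 52.93 = 0.9635
S₃ = 0.9635 × 176000^0.3794 = 0.9635 × 97.81 ≈ 94.23

94.2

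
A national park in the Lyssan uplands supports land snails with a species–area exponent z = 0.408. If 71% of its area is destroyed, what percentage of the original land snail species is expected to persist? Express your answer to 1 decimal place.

60.3%

S_new/S_old = (A_new/A_old)^z = 0.29^0.408
= exp(0.408 × ln 0.29) = exp(0.408 × -1.2379) = exp(-0.5051) ≈ 0.6035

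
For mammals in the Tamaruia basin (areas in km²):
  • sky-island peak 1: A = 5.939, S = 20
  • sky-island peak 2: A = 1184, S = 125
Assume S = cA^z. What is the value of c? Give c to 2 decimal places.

10.80

z = ln(S₂/S₁) / ln(A₂/A₁) = ln(125/20) / ln(1184/5.939) = 1.8326 / 5.2951 = 0.3461
c = S₁ / A₁^z = 20 / 5.939^0.3461 = 20 / 1.853 = 10.8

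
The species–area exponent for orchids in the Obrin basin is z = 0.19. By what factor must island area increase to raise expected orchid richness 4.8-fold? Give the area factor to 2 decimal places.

(A₂/A₁)^0.19 = 4.8, so A₂/A₁ = 4.8^(1/0.19) = 4.8^5.263
ln(A₂/A₁) = ln 4.8 / 0.19 = 1.5686 / 0.19 = 8.2559
A₂/A₁ = e^8.2559 ≈ 3850

3850.17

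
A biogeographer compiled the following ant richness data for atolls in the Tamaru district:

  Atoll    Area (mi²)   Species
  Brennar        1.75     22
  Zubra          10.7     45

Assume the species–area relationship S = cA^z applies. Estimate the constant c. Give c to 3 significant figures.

17.6

z = ln(S₂/S₁) / ln(A₂/A₁) = ln(45/22) / ln(10.7/1.75) = 0.7156 / 1.8106 = 0.3952
c = S₁ / A₁^z = 22 / 1.75^0.3952 = 22 / 1.248 = 17.63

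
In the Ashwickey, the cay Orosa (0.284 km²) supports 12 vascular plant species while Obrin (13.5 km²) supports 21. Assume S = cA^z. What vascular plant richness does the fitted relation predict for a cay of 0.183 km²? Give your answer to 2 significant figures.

11

z = ln(21/12) / ln(13.5/0.284) = 0.5596 / 3.8615 = 0.1449
c = 12 / 0.284^0.1449 = 12 / 0.8332 = 14.4
S₃ = 14.4 × 0.183^0.1449 = 14.4 × 0.7818 ≈ 11.26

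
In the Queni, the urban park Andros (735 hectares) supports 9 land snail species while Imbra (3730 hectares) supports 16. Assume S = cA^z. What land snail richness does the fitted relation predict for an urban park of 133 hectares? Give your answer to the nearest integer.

z = ln(16/9) / ln(3730/735) = 0.5754 / 1.6243 = 0.3542
c = 9 / 735^0.3542 = 9 / 10.36 = 0.8688
S₃ = 0.8688 × 133^0.3542 = 0.8688 × 5.654 ≈ 4.912

5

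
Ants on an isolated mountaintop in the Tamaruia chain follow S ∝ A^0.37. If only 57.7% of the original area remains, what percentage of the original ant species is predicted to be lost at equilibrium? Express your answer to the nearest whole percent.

S_new/S_old = (A_new/A_old)^z = 0.577^0.37
= exp(0.37 × ln 0.577) = exp(0.37 × -0.5499) = exp(-0.2035) ≈ 0.8159
Fraction lost = 1 − 0.8159 = 0.1841

18%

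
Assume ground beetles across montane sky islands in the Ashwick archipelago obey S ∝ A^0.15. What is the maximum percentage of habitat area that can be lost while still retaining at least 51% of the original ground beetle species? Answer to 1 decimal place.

Need (A_new/A_old)^0.15 = 0.51, so A_new/A_old = 0.51^(1/0.15) = 0.51^6.667
ln(A_new/A_old) = ln 0.51 / 0.15 = -0.6733 / 0.15 = -4.4890
A_new/A_old = e^-4.4890 ≈ 0.01123
Fraction that can be lost = 1 − 0.01123 = 0.9888

98.9%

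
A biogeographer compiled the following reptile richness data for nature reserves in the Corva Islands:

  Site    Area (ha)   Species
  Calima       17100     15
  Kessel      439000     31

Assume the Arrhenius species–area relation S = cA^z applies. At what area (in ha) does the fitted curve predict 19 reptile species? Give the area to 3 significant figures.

z = ln(31/15) / ln(439000/17100) = 0.7259 / 3.2454 = 0.2237
c = 15 / 17100^0.2237 = 15 / 8.848 = 1.695
A = (19/1.695)^(1/0.2237) ⇒ ln A = ln(11.21)/0.2237 = 10.8036
A = e^10.8036 ≈ 49200 ha

49200 ha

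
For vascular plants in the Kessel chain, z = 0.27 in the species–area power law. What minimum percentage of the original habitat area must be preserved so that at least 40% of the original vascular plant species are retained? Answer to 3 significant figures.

Need (A_new/A_old)^0.27 = 0.4, so A_new/A_old = 0.4^(1/0.27) = 0.4^3.704
ln(A_new/A_old) = ln 0.4 / 0.27 = -0.9163 / 0.27 = -3.3937
A_new/A_old = e^-3.3937 ≈ 0.03359

3.36%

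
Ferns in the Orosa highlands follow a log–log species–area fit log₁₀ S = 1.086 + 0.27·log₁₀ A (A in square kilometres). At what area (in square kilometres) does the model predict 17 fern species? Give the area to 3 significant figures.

17 = 12.19 × A^0.27  ⇒  A^0.27 = 17/12.19 = 1.395
ln A = ln(1.395) / 0.27 = 0.3326 / 0.27 = 1.2319
A = e^1.2319 ≈ 3.428 square kilometres

3.43 square kilometres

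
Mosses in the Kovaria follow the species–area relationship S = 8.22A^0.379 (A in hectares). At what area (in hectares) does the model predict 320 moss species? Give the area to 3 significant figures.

320 = 8.22 × A^0.379  ⇒  A^0.379 = 320/8.22 = 38.93
ln A = ln(38.93) / 0.379 = 3.6618 / 0.379 = 9.6616
A = e^9.6616 ≈ 15703 hectares

15700 hectares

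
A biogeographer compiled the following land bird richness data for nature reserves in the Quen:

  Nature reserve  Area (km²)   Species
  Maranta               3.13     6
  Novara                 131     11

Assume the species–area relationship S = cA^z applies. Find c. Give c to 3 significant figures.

4.99

z = ln(S₂/S₁) / ln(A₂/A₁) = ln(11/6) / ln(131/3.13) = 0.6061 / 3.7342 = 0.1623
c = S₁ / A₁^z = 6 / 3.13^0.1623 = 6 / 1.203 = 4.986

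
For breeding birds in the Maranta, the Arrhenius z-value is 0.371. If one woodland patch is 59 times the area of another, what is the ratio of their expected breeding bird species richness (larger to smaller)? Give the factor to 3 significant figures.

S₂/S₁ = (A₂/A₁)^z = 59^0.371
ln(S₂/S₁) = 0.371 × ln 59 = 0.371 × 4.0775 = 1.5128
S₂/S₁ = e^1.5128 ≈ 4.539

4.54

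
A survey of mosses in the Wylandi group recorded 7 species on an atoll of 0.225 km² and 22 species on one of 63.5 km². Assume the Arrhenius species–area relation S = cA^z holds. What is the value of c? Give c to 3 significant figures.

z = ln(S₂/S₁) / ln(A₂/A₁) = ln(22/7) / ln(63.5/0.225) = 1.1451 / 5.6427 = 0.2029
c = S₁ / A₁^z = 7 / 0.225^0.2029 = 7 / 0.7388 = 9.475

9.47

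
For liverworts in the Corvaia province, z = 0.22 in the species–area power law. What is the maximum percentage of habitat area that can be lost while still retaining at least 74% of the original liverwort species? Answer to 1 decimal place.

Need (A_new/A_old)^0.22 = 0.74, so A_new/A_old = 0.74^(1/0.22) = 0.74^4.545
ln(A_new/A_old) = ln 0.74 / 0.22 = -0.3011 / 0.22 = -1.3687
A_new/A_old = e^-1.3687 ≈ 0.2544
Fraction that can be lost = 1 − 0.2544 = 0.7456

74.6%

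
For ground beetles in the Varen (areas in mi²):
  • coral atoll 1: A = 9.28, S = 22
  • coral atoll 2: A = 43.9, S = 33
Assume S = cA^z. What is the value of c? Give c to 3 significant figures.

z = ln(S₂/S₁) / ln(A₂/A₁) = ln(33/22) / ln(43.9/9.28) = 0.4055 / 1.5541 = 0.2609
c = S₁ / A₁^z = 22 / 9.28^0.2609 = 22 / 1.788 = 12.3

12.3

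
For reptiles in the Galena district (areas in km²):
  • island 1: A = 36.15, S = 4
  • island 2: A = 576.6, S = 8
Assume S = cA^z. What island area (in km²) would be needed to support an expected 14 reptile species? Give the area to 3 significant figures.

5390 km²

z = ln(8/4) / ln(576.6/36.15) = 0.6931 / 2.7695 = 0.2503
c = 4 / 36.15^0.2503 = 4 / 2.455 = 1.63
A = (14/1.63)^(1/0.2503) ⇒ ln A = ln(8.591)/0.2503 = 8.5931
A = e^8.5931 ≈ 5394 km²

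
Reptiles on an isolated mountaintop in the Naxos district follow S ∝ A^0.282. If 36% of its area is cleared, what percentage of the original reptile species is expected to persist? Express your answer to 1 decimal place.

88.2%

S_new/S_old = (A_new/A_old)^z = 0.64^0.282
= exp(0.282 × ln 0.64) = exp(0.282 × -0.4463) = exp(-0.1259) ≈ 0.8817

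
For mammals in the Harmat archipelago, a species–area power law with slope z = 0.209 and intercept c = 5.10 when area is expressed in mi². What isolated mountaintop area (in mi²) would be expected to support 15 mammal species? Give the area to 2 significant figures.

170 mi²

15 = 5.1 × A^0.209  ⇒  A^0.209 = 15/5.1 = 2.941
ln A = ln(2.941) / 0.209 = 1.0788 / 0.209 = 5.1618
A = e^5.1618 ≈ 174.5 mi²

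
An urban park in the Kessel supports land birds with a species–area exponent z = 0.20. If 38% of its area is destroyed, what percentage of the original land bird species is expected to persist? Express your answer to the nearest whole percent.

91%

S_new/S_old = (A_new/A_old)^z = 0.62^0.2
= exp(0.2 × ln 0.62) = exp(0.2 × -0.4780) = exp(-0.0956) ≈ 0.9088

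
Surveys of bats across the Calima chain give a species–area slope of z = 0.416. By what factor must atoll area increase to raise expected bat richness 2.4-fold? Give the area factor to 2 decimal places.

8.20

(A₂/A₁)^0.416 = 2.4, so A₂/A₁ = 2.4^(1/0.416) = 2.4^2.404
ln(A₂/A₁) = ln 2.4 / 0.416 = 0.8755 / 0.416 = 2.1045
A₂/A₁ = e^2.1045 ≈ 8.203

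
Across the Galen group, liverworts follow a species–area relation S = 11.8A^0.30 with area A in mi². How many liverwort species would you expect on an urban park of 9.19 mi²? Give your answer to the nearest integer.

S = 11.8 × 9.19^0.3 = 11.8 × 1.945 ≈ 22.95

23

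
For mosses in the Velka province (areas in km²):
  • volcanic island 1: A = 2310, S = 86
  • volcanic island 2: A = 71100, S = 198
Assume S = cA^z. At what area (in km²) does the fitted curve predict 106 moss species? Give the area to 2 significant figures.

z = ln(198/86) / ln(71100/2310) = 0.8339 / 3.4268 = 0.2433
c = 86 / 2310^0.2433 = 86 / 6.585 = 13.06
A = (106/13.06)^(1/0.2433) ⇒ ln A = ln(8.116)/0.2433 = 8.6042
A = e^8.6042 ≈ 5455 km²

5500 km²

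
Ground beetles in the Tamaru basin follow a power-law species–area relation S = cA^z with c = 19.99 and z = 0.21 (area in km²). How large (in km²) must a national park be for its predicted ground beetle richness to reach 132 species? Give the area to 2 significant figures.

132 = 19.99 × A^0.21  ⇒  A^0.21 = 132/19.99 = 6.603
ln A = ln(6.603) / 0.21 = 1.8876 / 0.21 = 8.9884
A = e^8.9884 ≈ 8010 km²

8000 km²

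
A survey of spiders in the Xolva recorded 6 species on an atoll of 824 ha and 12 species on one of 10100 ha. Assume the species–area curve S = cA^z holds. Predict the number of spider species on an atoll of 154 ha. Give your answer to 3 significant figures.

z = ln(12/6) / ln(10100/824) = 0.6931 / 2.5061 = 0.2766
c = 6 / 824^0.2766 = 6 / 6.405 = 0.9368
S₃ = 0.9368 × 154^0.2766 = 0.9368 × 4.027 ≈ 3.773

3.77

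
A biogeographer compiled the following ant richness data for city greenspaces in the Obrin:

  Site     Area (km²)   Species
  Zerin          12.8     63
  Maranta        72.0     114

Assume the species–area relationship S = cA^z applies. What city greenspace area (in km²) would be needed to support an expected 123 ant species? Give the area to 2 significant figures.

90 km²

z = ln(114/63) / ln(72/12.8) = 0.5931 / 1.7272 = 0.3434
c = 63 / 12.8^0.3434 = 63 / 2.4 = 26.25
A = (123/26.25)^(1/0.3434) ⇒ ln A = ln(4.685)/0.3434 = 4.4980
A = e^4.4980 ≈ 89.83 km²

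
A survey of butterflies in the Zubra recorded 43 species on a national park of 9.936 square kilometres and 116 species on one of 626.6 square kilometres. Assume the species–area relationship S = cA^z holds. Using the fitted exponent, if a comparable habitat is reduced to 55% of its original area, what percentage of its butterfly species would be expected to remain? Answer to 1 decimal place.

86.7%

z = ln(116/43) / ln(626.6/9.936) = 0.9924 / 4.1441 = 0.2395
S_new/S_old = (A_new/A_old)^z = 0.55^0.2395 = exp(0.2395 × -0.5978) = 0.8666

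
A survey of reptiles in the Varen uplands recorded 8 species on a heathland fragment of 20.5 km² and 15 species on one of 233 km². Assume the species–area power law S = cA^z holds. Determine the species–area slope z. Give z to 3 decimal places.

Taking logs: ln S = ln c + z ln A, so z = (ln S₂ − ln S₁)/(ln A₂ − ln A₁).
z = ln(15/8) / ln(233/20.5) = ln(1.875) / ln(11.37) = 0.6286 / 2.4306 = 0.2586

0.259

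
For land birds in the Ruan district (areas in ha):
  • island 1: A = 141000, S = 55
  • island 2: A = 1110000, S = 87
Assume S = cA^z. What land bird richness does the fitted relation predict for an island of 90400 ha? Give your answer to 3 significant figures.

49.8

z = ln(87/55) / ln(1110000/141000) = 0.4586 / 2.0634 = 0.2222
c = 55 / 141000^0.2222 = 55 / 13.94 = 3.944
S₃ = 3.944 × 90400^0.2222 = 3.944 × 12.63 ≈ 49.83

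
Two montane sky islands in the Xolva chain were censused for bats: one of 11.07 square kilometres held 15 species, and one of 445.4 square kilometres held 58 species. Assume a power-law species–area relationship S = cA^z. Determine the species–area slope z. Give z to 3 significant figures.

Taking logs: ln S = ln c + z ln A, so z = (ln S₂ − ln S₁)/(ln A₂ − ln A₁).
z = ln(58/15) / ln(445.4/11.07) = ln(3.867) / ln(40.23) = 1.3524 / 3.6947 = 0.3660

0.366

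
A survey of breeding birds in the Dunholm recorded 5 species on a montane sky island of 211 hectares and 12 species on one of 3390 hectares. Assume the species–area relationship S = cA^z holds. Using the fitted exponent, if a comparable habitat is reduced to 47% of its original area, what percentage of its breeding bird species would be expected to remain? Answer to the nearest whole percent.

z = ln(12/5) / ln(3390/211) = 0.8755 / 2.7767 = 0.3153
S_new/S_old = (A_new/A_old)^z = 0.47^0.3153 = exp(0.3153 × -0.7550) = 0.7882

79%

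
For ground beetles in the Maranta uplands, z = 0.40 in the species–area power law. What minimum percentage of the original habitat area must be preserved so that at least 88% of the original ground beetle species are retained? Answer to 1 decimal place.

Need (A_new/A_old)^0.4 = 0.88, so A_new/A_old = 0.88^(1/0.4) = 0.88^2.5
ln(A_new/A_old) = ln 0.88 / 0.4 = -0.1278 / 0.4 = -0.3196
A_new/A_old = e^-0.3196 ≈ 0.7265

72.6%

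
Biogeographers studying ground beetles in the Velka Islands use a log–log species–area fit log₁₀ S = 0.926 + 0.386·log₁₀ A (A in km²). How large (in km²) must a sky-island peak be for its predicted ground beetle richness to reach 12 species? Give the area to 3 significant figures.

2.49 km²

12 = 8.433 × A^0.386  ⇒  A^0.386 = 12/8.433 = 1.423
ln A = ln(1.423) / 0.386 = 0.3527 / 0.386 = 0.9138
A = e^0.9138 ≈ 2.494 km²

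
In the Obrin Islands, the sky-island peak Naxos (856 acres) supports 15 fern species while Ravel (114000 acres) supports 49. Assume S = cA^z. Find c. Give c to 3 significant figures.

z = ln(S₂/S₁) / ln(A₂/A₁) = ln(49/15) / ln(114000/856) = 1.1838 / 4.8917 = 0.2420
c = S₁ / A₁^z = 15 / 856^0.2420 = 15 / 5.124 = 2.927

2.93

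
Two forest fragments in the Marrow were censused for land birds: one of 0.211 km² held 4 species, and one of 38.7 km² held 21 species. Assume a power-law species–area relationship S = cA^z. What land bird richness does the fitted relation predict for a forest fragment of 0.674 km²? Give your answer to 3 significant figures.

z = ln(21/4) / ln(38.7/0.211) = 1.6582 / 5.2117 = 0.3182
c = 4 / 0.211^0.3182 = 4 / 0.6095 = 6.562
S₃ = 6.562 × 0.674^0.3182 = 6.562 × 0.882 ≈ 5.788

5.79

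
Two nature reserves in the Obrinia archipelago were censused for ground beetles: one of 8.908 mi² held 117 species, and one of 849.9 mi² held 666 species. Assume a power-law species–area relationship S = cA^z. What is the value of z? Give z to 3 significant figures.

Taking logs: ln S = ln c + z ln A, so z = (ln S₂ − ln S₁)/(ln A₂ − ln A₁).
z = ln(666/117) / ln(849.9/8.908) = ln(5.692) / ln(95.41) = 1.7391 / 4.5582 = 0.3815

0.382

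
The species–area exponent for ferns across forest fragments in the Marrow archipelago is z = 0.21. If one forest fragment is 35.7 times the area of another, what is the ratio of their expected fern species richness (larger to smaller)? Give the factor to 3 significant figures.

2.12

S₂/S₁ = (A₂/A₁)^z = 35.7^0.21
ln(S₂/S₁) = 0.21 × ln 35.7 = 0.21 × 3.5752 = 0.7508
S₂/S₁ = e^0.7508 ≈ 2.119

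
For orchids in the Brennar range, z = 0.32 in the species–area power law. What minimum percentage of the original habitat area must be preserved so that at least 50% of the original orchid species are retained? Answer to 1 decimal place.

11.5%

Need (A_new/A_old)^0.32 = 0.5, so A_new/A_old = 0.5^(1/0.32) = 0.5^3.125
ln(A_new/A_old) = ln 0.5 / 0.32 = -0.6931 / 0.32 = -2.1661
A_new/A_old = e^-2.1661 ≈ 0.1146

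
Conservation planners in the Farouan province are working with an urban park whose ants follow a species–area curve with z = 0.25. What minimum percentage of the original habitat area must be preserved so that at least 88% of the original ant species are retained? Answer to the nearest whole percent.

60%

Need (A_new/A_old)^0.25 = 0.88, so A_new/A_old = 0.88^(1/0.25) = 0.88^4
ln(A_new/A_old) = ln 0.88 / 0.25 = -0.1278 / 0.25 = -0.5113
A_new/A_old = e^-0.5113 ≈ 0.5997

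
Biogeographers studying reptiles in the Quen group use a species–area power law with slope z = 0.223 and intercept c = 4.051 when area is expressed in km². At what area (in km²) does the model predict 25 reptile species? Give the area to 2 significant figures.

3500 km²

25 = 4.051 × A^0.223  ⇒  A^0.223 = 25/4.051 = 6.171
ln A = ln(6.171) / 0.223 = 1.8199 / 0.223 = 8.1610
A = e^8.1610 ≈ 3502 km²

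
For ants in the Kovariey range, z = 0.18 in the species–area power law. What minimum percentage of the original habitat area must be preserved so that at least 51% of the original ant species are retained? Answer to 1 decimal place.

2.4%

Need (A_new/A_old)^0.18 = 0.51, so A_new/A_old = 0.51^(1/0.18) = 0.51^5.556
ln(A_new/A_old) = ln 0.51 / 0.18 = -0.6733 / 0.18 = -3.7408
A_new/A_old = e^-3.7408 ≈ 0.02374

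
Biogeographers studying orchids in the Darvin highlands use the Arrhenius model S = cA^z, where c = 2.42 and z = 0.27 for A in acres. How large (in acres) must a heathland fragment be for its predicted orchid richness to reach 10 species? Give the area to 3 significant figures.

10 = 2.42 × A^0.27  ⇒  A^0.27 = 10/2.42 = 4.132
ln A = ln(4.132) / 0.27 = 1.4188 / 0.27 = 5.2549
A = e^5.2549 ≈ 191.5 acres

191 acres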